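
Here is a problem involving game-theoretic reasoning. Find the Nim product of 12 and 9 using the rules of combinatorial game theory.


Nim multiplication is bilinear over XOR: (u XOR v) * w = (u*w) XOR (v*w).
So we split each operand into its bit components and XOR the pairwise Nim products.
12 = 4 + 8 (as XOR of powers of 2).
9 = 1 + 8 (as XOR of powers of 2).
Using the standard Nim-product table on single bits:
  2*2 = 3,   2*4 = 8,   2*8 = 12,
  4*4 = 6,   4*8 = 11,  8*8 = 13,
and  1*x = x (identity), k*l = l*k (commutative).
Pairwise Nim products:
  4 * 1 = 4
  4 * 8 = 11
  8 * 1 = 8
  8 * 8 = 13
XOR them: 4 XOR 11 XOR 8 XOR 13 = 10.
Result: 12 * 9 = 10 (in Nim).

10


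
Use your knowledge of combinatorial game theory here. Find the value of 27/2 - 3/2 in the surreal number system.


x = 27/2, y = 3/2
Converting to common denominator: 2
x = 27/2, y = 3/2
x - y = 27/2 - 3/2 = 12

12


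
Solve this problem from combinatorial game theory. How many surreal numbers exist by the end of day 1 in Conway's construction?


Day 0: {|} = 0 is born. Count = 1.
Day n: the number of surreal numbers born by day n is 2^(n+1) - 1.
By day 0: 2^1 - 1 = 1
By day 1: 2^2 - 1 = 3
By day 1: 3 surreal numbers.

3


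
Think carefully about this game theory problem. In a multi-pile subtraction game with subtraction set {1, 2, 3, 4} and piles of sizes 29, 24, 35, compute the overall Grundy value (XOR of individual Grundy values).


Subtraction set: {1, 2, 3, 4}
For this subtraction set, G(n) = n mod 5 (period = max + 1 = 5).
Pile 1 (size 29): G(29) = 29 mod 5 = 4
Pile 2 (size 24): G(24) = 24 mod 5 = 4
Pile 3 (size 35): G(35) = 35 mod 5 = 0
Total Grundy value = XOR of all: 4 XOR 4 XOR 0 = 0

0


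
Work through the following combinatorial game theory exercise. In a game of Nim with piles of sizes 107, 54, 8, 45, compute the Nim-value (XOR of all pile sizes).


We need the XOR (exclusive or) of all pile sizes.
After XOR-ing pile 1 (size 107): 0 XOR 107 = 107
After XOR-ing pile 2 (size 54): 107 XOR 54 = 93
After XOR-ing pile 3 (size 8): 93 XOR 8 = 85
After XOR-ing pile 4 (size 45): 85 XOR 45 = 120
The Nim-value of this position is 120.

120


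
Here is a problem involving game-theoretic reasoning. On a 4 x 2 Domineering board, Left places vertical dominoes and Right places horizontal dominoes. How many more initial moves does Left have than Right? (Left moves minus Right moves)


Board is 4 x 2 (rows x cols).
Left (vertical) placements: (rows-1) * cols = 3 * 2 = 6
Right (horizontal) placements: rows * (cols-1) = 4 * 1 = 4
Advantage = Left - Right = 6 - 4 = 2

2


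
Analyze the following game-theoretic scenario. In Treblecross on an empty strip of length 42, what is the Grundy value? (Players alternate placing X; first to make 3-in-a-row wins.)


Treblecross: place X on empty cells; 3-in-a-row wins.
Playing within two cells of an existing X lets the opponent win at once, so sensible play treats the cells i-2..i+2 around each X as dead. The player left with no safe cell loses, so this is a normal-play take-away game on strips of safe cells.
Placing X at cell i (0-indexed) of a strip of k safe cells leaves independent strips of sizes max(0, i-2) and max(0, k-i-3). Hence G(k) = mex{ G(max(0,i-2)) XOR G(max(0,k-i-3)) : 0 <= i < k }, with G(0) = 0.
G(1): splits (0,0):0^0=0 -> mex({0}) = 1
G(2): splits (0,0):0^0=0 -> mex({0}) = 1
G(3): splits (0,0):0^0=0 -> mex({0}) = 1
G(4): splits (0,1):0^1=1 (0,0):0^0=0 -> mex({0, 1}) = 2
G(5): splits (0,2):0^1=1 (0,1):0^1=1 (0,0):0^0=0 -> mex({0, 1}) = 2
G(6) = mex({1}) = 0
G(7) = mex({0, 1, 2}) = 3
G(8) = mex({0, 1, 2}) = 3
G(9) = mex({0, 2}) = 1
G(10) = mex({0, 2, 3}) = 1
G(11) = mex({0, 3}) = 1
G(12) = mex({1, 3}) = 0
G(13) = mex({0, 1, 2, 3}) = 4
G(14) = mex({0, 1, 2}) = 3
G(15) = mex({0, 1, 2}) = 3
G(16) = mex({0, 1, 2, 4}) = 3
G(17) = mex({0, 1, 3, 4}) = 2
G(18) = mex({0, 1, 3, 4}) = 2
G(19) = mex({0, 1, 3, 5}) = 2
G(20) = mex({0, 1, 2, 3, 5}) = 4
G(21) = mex({0, 1, 2, 3, 5}) = 4
G(22) = mex({1, 2, 6}) = 0
G(23) = mex({0, 1, 2, 3, 4, 6}) = 5
G(24) = mex({0, 1, 2, 3, 4}) = 5
G(25) = mex({0, 1, 3, 4, 7}) = 2
G(26) = mex({0, 1, 3, 4, 5, 7}) = 2
G(27) = mex({0, 1, 3, 5}) = 2
G(28) = mex({0, 1, 2, 5}) = 3
G(29) = mex({0, 1, 2, 4, 5, 6}) = 3
G(30) = mex({1, 2, 4, 6}) = 0
G(31) = mex({0, 1, 2, 3, 4, 6}) = 5
G(32) = mex({1, 2, 3, 4, 7}) = 0
G(33) = mex({0, 3, 7}) = 1
G(34) = mex({0, 2, 3, 5, 7}) = 1
G(35) = mex({0, 2, 3, 5, 6}) = 1
G(36) = mex({0, 1, 2, 5, 6}) = 3
G(37) = mex({0, 1, 2, 4, 5, 6}) = 3
G(38) = mex({0, 1, 2, 4}) = 3
G(39) = mex({0, 1, 2, 3, 4, 7}) = 5
G(40) = mex({0, 1, 2, 3, 4, 5, 7}) = 6
G(41) = mex({0, 1, 2, 3, 5, 7}) = 4
G(42) = mex({0, 1, 2, 3, 5, 6, 7}) = 4
Therefore G(42) = 4.

4


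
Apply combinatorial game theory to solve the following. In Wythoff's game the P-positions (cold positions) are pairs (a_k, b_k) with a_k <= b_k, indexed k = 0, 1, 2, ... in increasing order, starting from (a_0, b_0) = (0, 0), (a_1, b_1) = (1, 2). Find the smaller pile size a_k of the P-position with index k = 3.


By Wythoff's theorem, a_k = floor(k * phi) and b_k = floor(k * phi^2) = a_k + k, where phi = (1 + sqrt(5))/2 is the golden ratio.
phi = (1 + sqrt(5))/2 = 1.618034
k = 3
k * phi = 3 * 1.618034 = 4.854102
a_3 = floor(k * phi) = 4

4


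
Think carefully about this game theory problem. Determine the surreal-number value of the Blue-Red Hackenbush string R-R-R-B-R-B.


Edges (from ground): R-R-R-B-R-B
By Berlekamp's sign-expansion rule, a Blue-Red Hackenbush stalk has the value of the surreal number whose sign sequence is the edge sequence with B -> + and R -> -.
Sign sequence: ---+-+
Trace the sign expansion in the surreal number tree, starting from 0:
Edge 1: R (sign -) -> bounds (-inf, 0), value = -1
Edge 2: R (sign -) -> bounds (-inf, -1), value = -2
Edge 3: R (sign -) -> bounds (-inf, -2), value = -3
Edge 4: B (sign +) -> bounds (-3, -2), value = -5/2
Edge 5: R (sign -) -> bounds (-3, -5/2), value = -11/4
Edge 6: B (sign +) -> bounds (-11/4, -5/2), value = -21/8
Game value = -21/8

-21/8


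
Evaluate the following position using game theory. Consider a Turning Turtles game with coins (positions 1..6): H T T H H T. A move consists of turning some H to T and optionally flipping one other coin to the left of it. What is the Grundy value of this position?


Coins: H T T H H T
Key fact: a single head at position k behaves exactly like a Nim heap of size k (turning it to T and optionally flipping a coin at j < k corresponds to moving the heap from k to j, or to 0), and heads combine as a disjunctive sum (two heads at the same place would cancel, matching j XOR j = 0). So the Nim-value is the XOR of the 1-indexed positions of the heads.
Face-up positions (1-indexed): [1, 4, 5]
XOR 0 with 1: 0 XOR 1 = 1
XOR 1 with 4: 1 XOR 4 = 5
XOR 5 with 5: 5 XOR 5 = 0
Nim-value = 0

0


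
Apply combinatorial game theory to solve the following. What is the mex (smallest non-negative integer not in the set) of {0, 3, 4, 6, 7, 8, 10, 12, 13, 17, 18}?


Set = {0, 3, 4, 6, 7, 8, 10, 12, 13, 17, 18}
0 is in the set.
1 is NOT in the set. This is the mex.
mex = 1

1


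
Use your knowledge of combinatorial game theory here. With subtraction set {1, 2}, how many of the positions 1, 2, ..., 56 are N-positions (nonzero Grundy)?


Subtraction set S = {1, 2}, so G(n) = n mod 3.
G(n) = 0 when n is a multiple of 3.
Multiples of 3 in [1, 56]: 18
N-positions (nonzero Grundy) = 56 - 18 = 38

38


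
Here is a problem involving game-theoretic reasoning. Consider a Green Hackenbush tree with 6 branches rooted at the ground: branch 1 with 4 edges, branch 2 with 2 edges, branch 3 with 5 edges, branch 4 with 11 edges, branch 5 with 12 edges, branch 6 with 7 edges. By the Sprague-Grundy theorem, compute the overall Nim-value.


The tree has 6 branches from the ground vertex.
In Green Hackenbush, the Nim-value of a simple path of length k is k.
Branch 1: length 4, Nim-value = 4
Branch 2: length 2, Nim-value = 2
Branch 3: length 5, Nim-value = 5
Branch 4: length 11, Nim-value = 11
Branch 5: length 12, Nim-value = 12
Branch 6: length 7, Nim-value = 7
Total Nim-value = XOR of all branch values:
0 XOR 4 = 4
4 XOR 2 = 6
6 XOR 5 = 3
3 XOR 11 = 8
8 XOR 12 = 4
4 XOR 7 = 3
Nim-value of the tree = 3

3


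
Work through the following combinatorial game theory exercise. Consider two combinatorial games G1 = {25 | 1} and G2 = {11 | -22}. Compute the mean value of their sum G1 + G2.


G1 = {25 | 1}, G2 = {11 | -22}
Each is a switch {a | b} with numbers a > b; its mean value is (a + b)/2, and mean value is additive over game sums: m(G1 + G2) = m(G1) + m(G2).
Mean of G1 = (25 + (1))/2 = 26/2 = 13
Mean of G2 = (11 + (-22))/2 = -11/2 = -11/2
Mean of G1 + G2 = 13 + -11/2 = 15/2

15/2


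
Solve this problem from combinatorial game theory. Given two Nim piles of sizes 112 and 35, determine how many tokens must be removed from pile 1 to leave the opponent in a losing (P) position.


Piles: 112 and 35
Current XOR: 112 XOR 35 = 83 (non-zero, so this is an N-position).
To make the XOR zero, we need to find a move that balances the piles.
For pile 1 (size 112): target = 112 XOR 83 = 35
We reduce pile 1 from 112 to 35.
Tokens removed: 112 - 35 = 77
Verification: 35 XOR 35 = 0

77


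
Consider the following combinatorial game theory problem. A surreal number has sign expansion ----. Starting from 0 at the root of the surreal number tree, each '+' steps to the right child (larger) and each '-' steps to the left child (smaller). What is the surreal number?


Sign expansion: ----
Rule: track bounds (lo, hi), initially (-inf, +inf). On '+', the current value becomes lo and we move to the simplest number in (value, hi): value + 1 if hi = +inf, otherwise the midpoint (value + hi)/2. On '-', the current value becomes hi and we move to value - 1 if lo = -inf, otherwise the midpoint (lo + value)/2.
Start at 0.
Step 1: sign = -, move left. Bounds: (-inf, 0). Value = -1
Step 2: sign = -, move left. Bounds: (-inf, -1). Value = -2
Step 3: sign = -, move left. Bounds: (-inf, -2). Value = -3
Step 4: sign = -, move left. Bounds: (-inf, -3). Value = -4
The surreal number with sign expansion ---- is -4.

-4


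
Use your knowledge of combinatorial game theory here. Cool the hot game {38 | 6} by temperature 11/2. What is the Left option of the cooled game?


Original game: {38 | 6} (a switch {a | b} with a > b).
Cooling by t (for t below the temperature (a - b)/2 = 16) taxes each move by t: {a | b} cooled by t is {a - t | b + t}.
Cooling amount: t = 11/2
Cooled Left option: 38 - 11/2 = 65/2
Cooled Right option: 6 + 11/2 = 23/2
Cooled game: {65/2 | 23/2}
Left option = 65/2

65/2


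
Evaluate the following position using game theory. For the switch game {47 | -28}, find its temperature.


The game is {47 | -28}, a switch {a | b} with numbers a > b.
Cooling {a | b} by t gives {a - t | b + t}, which stops being hot when a - t = b + t, i.e. at t = (a - b)/2. So the temperature of a switch is (a - b)/2.
Temperature = (Left option - Right option) / 2
= (47 - (-28)) / 2
= 75 / 2
= 75/2

75/2


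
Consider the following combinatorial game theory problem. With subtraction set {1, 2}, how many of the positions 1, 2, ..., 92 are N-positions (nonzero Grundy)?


Subtraction set S = {1, 2}, so G(n) = n mod 3.
G(n) = 0 when n is a multiple of 3.
Multiples of 3 in [1, 92]: 30
N-positions (nonzero Grundy) = 92 - 30 = 62

62


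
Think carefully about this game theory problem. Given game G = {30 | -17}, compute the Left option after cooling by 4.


Original game: {30 | -17} (a switch {a | b} with a > b).
Cooling by t (for t below the temperature (a - b)/2 = 47/2) taxes each move by t: {a | b} cooled by t is {a - t | b + t}.
Cooling amount: t = 4
Cooled Left option: 30 - 4 = 26
Cooled Right option: -17 + 4 = -13
Cooled game: {26 | -13}
Left option = 26

26


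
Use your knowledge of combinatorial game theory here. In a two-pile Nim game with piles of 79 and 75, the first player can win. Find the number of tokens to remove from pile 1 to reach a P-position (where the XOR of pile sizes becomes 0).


Piles: 79 and 75
Current XOR: 79 XOR 75 = 4 (non-zero, so this is an N-position).
To make the XOR zero, we need to find a move that balances the piles.
For pile 1 (size 79): target = 79 XOR 4 = 75
We reduce pile 1 from 79 to 75.
Tokens removed: 79 - 75 = 4
Verification: 75 XOR 75 = 0

4


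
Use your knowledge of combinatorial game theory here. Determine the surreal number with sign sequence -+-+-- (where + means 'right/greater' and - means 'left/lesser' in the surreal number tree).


Sign expansion: -+-+--
Rule: track bounds (lo, hi), initially (-inf, +inf). On '+', the current value becomes lo and we move to the simplest number in (value, hi): value + 1 if hi = +inf, otherwise the midpoint (value + hi)/2. On '-', the current value becomes hi and we move to value - 1 if lo = -inf, otherwise the midpoint (lo + value)/2.
Start at 0.
Step 1: sign = -, move left. Bounds: (-inf, 0). Value = -1
Step 2: sign = +, move right. Bounds: (-1, 0). Value = -1/2
Step 3: sign = -, move left. Bounds: (-1, -1/2). Value = -3/4
Step 4: sign = +, move right. Bounds: (-3/4, -1/2). Value = -5/8
Step 5: sign = -, move left. Bounds: (-3/4, -5/8). Value = -11/16
Step 6: sign = -, move left. Bounds: (-3/4, -11/16). Value = -23/32
The surreal number with sign expansion -+-+-- is -23/32.

-23/32


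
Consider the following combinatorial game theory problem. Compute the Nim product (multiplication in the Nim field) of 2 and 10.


Nim multiplication is bilinear over XOR: (u XOR v) * w = (u*w) XOR (v*w).
So we split each operand into its bit components and XOR the pairwise Nim products.
2 = 2 (as XOR of powers of 2).
10 = 2 + 8 (as XOR of powers of 2).
Using the standard Nim-product table on single bits:
  2*2 = 3,   2*4 = 8,   2*8 = 12,
  4*4 = 6,   4*8 = 11,  8*8 = 13,
and  1*x = x (identity), k*l = l*k (commutative).
Pairwise Nim products:
  2 * 2 = 3
  2 * 8 = 12
XOR them: 3 XOR 12 = 15.
Result: 2 * 10 = 15 (in Nim).

15


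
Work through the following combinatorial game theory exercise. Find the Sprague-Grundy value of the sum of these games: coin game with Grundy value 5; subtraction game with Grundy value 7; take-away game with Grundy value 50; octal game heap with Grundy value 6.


By the Sprague-Grundy theorem, the Grundy value of a sum of games is the XOR of individual Grundy values.
coin game: Grundy value = 5. Running XOR: 0 XOR 5 = 5
subtraction game: Grundy value = 7. Running XOR: 5 XOR 7 = 2
take-away game: Grundy value = 50. Running XOR: 2 XOR 50 = 48
octal game heap: Grundy value = 6. Running XOR: 48 XOR 6 = 54
The combined Grundy value is 54.

54


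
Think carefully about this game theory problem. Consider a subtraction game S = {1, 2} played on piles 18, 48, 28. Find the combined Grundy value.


Subtraction set: {1, 2}
For this subtraction set, G(n) = n mod 3 (period = max + 1 = 3).
Pile 1 (size 18): G(18) = 18 mod 3 = 0
Pile 2 (size 48): G(48) = 48 mod 3 = 0
Pile 3 (size 28): G(28) = 28 mod 3 = 1
Total Grundy value = XOR of all: 0 XOR 0 XOR 1 = 1

1


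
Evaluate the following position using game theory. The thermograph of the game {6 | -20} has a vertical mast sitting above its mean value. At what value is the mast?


Game = {6 | -20}, a switch {a | b} with numbers a > b.
Its thermograph has left wall a - t and right wall b + t, which meet at t = (a - b)/2, where both equal (a + b)/2. So the mast (mean value) is at (a + b)/2.
Mean = (6 + (-20))/2 = -14/2 = -7

-7


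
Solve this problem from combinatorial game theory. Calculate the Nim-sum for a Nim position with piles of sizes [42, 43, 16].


We need the XOR (exclusive or) of all pile sizes.
After XOR-ing pile 1 (size 42): 0 XOR 42 = 42
After XOR-ing pile 2 (size 43): 42 XOR 43 = 1
After XOR-ing pile 3 (size 16): 1 XOR 16 = 17
The Nim-value of this position is 17.

17


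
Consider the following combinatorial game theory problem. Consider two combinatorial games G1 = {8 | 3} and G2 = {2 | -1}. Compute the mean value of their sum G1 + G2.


G1 = {8 | 3}, G2 = {2 | -1}
Each is a switch {a | b} with numbers a > b; its mean value is (a + b)/2, and mean value is additive over game sums: m(G1 + G2) = m(G1) + m(G2).
Mean of G1 = (8 + (3))/2 = 11/2 = 11/2
Mean of G2 = (2 + (-1))/2 = 1/2 = 1/2
Mean of G1 + G2 = 11/2 + 1/2 = 6

6


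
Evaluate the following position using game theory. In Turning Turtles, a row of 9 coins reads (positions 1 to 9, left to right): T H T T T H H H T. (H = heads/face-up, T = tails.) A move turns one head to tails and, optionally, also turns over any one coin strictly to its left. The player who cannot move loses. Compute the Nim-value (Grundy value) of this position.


Coins: T H T T T H H H T
Key fact: a single head at position k behaves exactly like a Nim heap of size k (turning it to T and optionally flipping a coin at j < k corresponds to moving the heap from k to j, or to 0), and heads combine as a disjunctive sum (two heads at the same place would cancel, matching j XOR j = 0). So the Nim-value is the XOR of the 1-indexed positions of the heads.
Face-up positions (1-indexed): [2, 6, 7, 8]
XOR 0 with 2: 0 XOR 2 = 2
XOR 2 with 6: 2 XOR 6 = 4
XOR 4 with 7: 4 XOR 7 = 3
XOR 3 with 8: 3 XOR 8 = 11
Nim-value = 11

11


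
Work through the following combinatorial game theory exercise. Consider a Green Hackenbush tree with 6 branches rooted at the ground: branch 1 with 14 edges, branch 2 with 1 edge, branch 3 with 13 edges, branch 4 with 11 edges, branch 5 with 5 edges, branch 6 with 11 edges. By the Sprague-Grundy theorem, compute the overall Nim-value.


The tree has 6 branches from the ground vertex.
In Green Hackenbush, the Nim-value of a simple path of length k is k.
Branch 1: length 14, Nim-value = 14
Branch 2: length 1, Nim-value = 1
Branch 3: length 13, Nim-value = 13
Branch 4: length 11, Nim-value = 11
Branch 5: length 5, Nim-value = 5
Branch 6: length 11, Nim-value = 11
Total Nim-value = XOR of all branch values:
0 XOR 14 = 14
14 XOR 1 = 15
15 XOR 13 = 2
2 XOR 11 = 9
9 XOR 5 = 12
12 XOR 11 = 7
Nim-value of the tree = 7

7


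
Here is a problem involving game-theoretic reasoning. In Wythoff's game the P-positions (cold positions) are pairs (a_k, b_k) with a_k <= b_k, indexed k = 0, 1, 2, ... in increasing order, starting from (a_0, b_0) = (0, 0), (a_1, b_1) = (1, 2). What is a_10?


By Wythoff's theorem, a_k = floor(k * phi) and b_k = floor(k * phi^2) = a_k + k, where phi = (1 + sqrt(5))/2 is the golden ratio.
phi = (1 + sqrt(5))/2 = 1.618034
k = 10
k * phi = 10 * 1.618034 = 16.180340
a_10 = floor(k * phi) = 16

16


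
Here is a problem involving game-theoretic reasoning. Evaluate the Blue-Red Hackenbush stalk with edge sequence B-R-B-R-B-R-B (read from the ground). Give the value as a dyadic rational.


Edges (from ground): B-R-B-R-B-R-B
By Berlekamp's sign-expansion rule, a Blue-Red Hackenbush stalk has the value of the surreal number whose sign sequence is the edge sequence with B -> + and R -> -.
Sign sequence: +-+-+-+
Trace the sign expansion in the surreal number tree, starting from 0:
Edge 1: B (sign +) -> bounds (0, +inf), value = 1
Edge 2: R (sign -) -> bounds (0, 1), value = 1/2
Edge 3: B (sign +) -> bounds (1/2, 1), value = 3/4
Edge 4: R (sign -) -> bounds (1/2, 3/4), value = 5/8
Edge 5: B (sign +) -> bounds (5/8, 3/4), value = 11/16
Edge 6: R (sign -) -> bounds (5/8, 11/16), value = 21/32
Edge 7: B (sign +) -> bounds (21/32, 11/16), value = 43/64
Game value = 43/64

43/64


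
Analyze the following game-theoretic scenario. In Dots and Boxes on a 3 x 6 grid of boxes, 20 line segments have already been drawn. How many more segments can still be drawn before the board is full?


Grid: 3 x 6 boxes, i.e. 4 rows and 7 columns of dots.
Horizontal edges: (rows + 1) * cols = 4 * 6 = 24
Vertical edges: rows * (cols + 1) = 3 * 7 = 21
Total edges: 24 + 21 = 45
Edges drawn: 20
Remaining: 45 - 20 = 25

25


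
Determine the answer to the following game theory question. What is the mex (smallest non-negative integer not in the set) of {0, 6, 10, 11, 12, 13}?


Set = {0, 6, 10, 11, 12, 13}
0 is in the set.
1 is NOT in the set. This is the mex.
mex = 1

1


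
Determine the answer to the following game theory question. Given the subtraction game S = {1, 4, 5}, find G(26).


The subtraction set is S = {1, 4, 5}.
G(k) = mex{ G(k - s) : s in S, s <= k }. We compute iteratively: G(0) = 0.
G(1) = mex({0}) = 1
G(2) = mex({1}) = 0
G(3) = mex({0}) = 1
G(4) = mex({0, 1}) = 2
G(5) = mex({0, 1, 2}) = 3
G(6) = mex({0, 1, 3}) = 2
G(7) = mex({0, 1, 2}) = 3
G(8) = mex({1, 2, 3}) = 0
G(9) = mex({0, 2, 3}) = 1
G(10) = mex({1, 2, 3}) = 0
G(11) = mex({0, 2, 3}) = 1
G(12) = mex({0, 1, 3}) = 2
Observe that G(8)..G(12) = 0, 1, 0, 1, 2 repeats G(0)..G(4) = 0, 1, 0, 1, 2.
For k >= max(S) = 5, G(k) is determined by the previous 5 values G(k-5)..G(k-1); a window of 5 consecutive values has recurred shifted by 8, so by induction G(k + 8) = G(k) for all k >= 0: the sequence is periodic from the start with period 8.
One period: G(0..7) = 0, 1, 0, 1, 2, 3, 2, 3.
26 mod 8 = 2, so G(26) = G(2) = 0.

0


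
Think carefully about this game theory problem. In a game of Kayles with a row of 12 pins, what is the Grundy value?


Kayles: a move removes 1 or 2 adjacent pins from a contiguous row.
Removing pins from a row of k leaves two independent rows (a, b) with a + b = k - 1 (one pin) or a + b = k - 2 (two pins); an end removal gives a = 0.
By Sprague-Grundy, G(k) = mex{ G(a) XOR G(b) } over all these splits. G(0) = 0.
G(1): splits (0,0):0^0=0 -> mex({0}) = 1
G(2): splits (0,1):0^1=1 (0,0):0^0=0 -> mex({0, 1}) = 2
G(3): splits (0,2):0^2=2 (1,1):1^1=0 (0,1):0^1=1 -> mex({0, 1, 2}) = 3
G(4): splits (0,3):0^3=3 (1,2):1^2=3 (0,2):0^2=2 (1,1):1^1=0 -> mex({0, 2, 3}) = 1
G(5): splits (0,4):0^1=1 (1,3):1^3=2 (2,2):2^2=0 (0,3):0^3=3 (1,2):1^2=3 -> mex({0, 1, 2, 3}) = 4
G(6) = mex({0, 1, 2, 4}) = 3
G(7) = mex({0, 1, 3, 4, 5}) = 2
G(8) = mex({0, 2, 3, 5, 6}) = 1
G(9) = mex({0, 1, 2, 3, 6, 7}) = 4
G(10) = mex({0, 1, 3, 4, 5, 7}) = 2
G(11) = mex({0, 1, 2, 3, 4, 5}) = 6
G(12) = mex({0, 1, 2, 3, 5, 6, 7}) = 4
Therefore G(12) = 4.

4


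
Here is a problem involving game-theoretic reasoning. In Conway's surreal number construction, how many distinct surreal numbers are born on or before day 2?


Day 0: {|} = 0 is born. Count = 1.
Day n: the number of surreal numbers born by day n is 2^(n+1) - 1.
By day 0: 2^1 - 1 = 1
By day 1: 2^2 - 1 = 3
By day 2: 2^3 - 1 = 7
By day 2: 7 surreal numbers.

7


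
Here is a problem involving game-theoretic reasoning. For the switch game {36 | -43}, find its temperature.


The game is {36 | -43}, a switch {a | b} with numbers a > b.
Cooling {a | b} by t gives {a - t | b + t}, which stops being hot when a - t = b + t, i.e. at t = (a - b)/2. So the temperature of a switch is (a - b)/2.
Temperature = (Left option - Right option) / 2
= (36 - (-43)) / 2
= 79 / 2
= 79/2

79/2


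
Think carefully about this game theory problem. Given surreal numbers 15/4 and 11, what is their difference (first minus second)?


x = 15/4, y = 11
Converting to common denominator: 4
x = 15/4, y = 44/4
x - y = 15/4 - 11 = -29/4

-29/4


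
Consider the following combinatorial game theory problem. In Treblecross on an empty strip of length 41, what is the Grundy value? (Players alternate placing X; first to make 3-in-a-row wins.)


Treblecross: place X on empty cells; 3-in-a-row wins.
Playing within two cells of an existing X lets the opponent win at once, so sensible play treats the cells i-2..i+2 around each X as dead. The player left with no safe cell loses, so this is a normal-play take-away game on strips of safe cells.
Placing X at cell i (0-indexed) of a strip of k safe cells leaves independent strips of sizes max(0, i-2) and max(0, k-i-3). Hence G(k) = mex{ G(max(0,i-2)) XOR G(max(0,k-i-3)) : 0 <= i < k }, with G(0) = 0.
G(1): splits (0,0):0^0=0 -> mex({0}) = 1
G(2): splits (0,0):0^0=0 -> mex({0}) = 1
G(3): splits (0,0):0^0=0 -> mex({0}) = 1
G(4): splits (0,1):0^1=1 (0,0):0^0=0 -> mex({0, 1}) = 2
G(5): splits (0,2):0^1=1 (0,1):0^1=1 (0,0):0^0=0 -> mex({0, 1}) = 2
G(6) = mex({1}) = 0
G(7) = mex({0, 1, 2}) = 3
G(8) = mex({0, 1, 2}) = 3
G(9) = mex({0, 2}) = 1
G(10) = mex({0, 2, 3}) = 1
G(11) = mex({0, 3}) = 1
G(12) = mex({1, 3}) = 0
G(13) = mex({0, 1, 2, 3}) = 4
G(14) = mex({0, 1, 2}) = 3
G(15) = mex({0, 1, 2}) = 3
G(16) = mex({0, 1, 2, 4}) = 3
G(17) = mex({0, 1, 3, 4}) = 2
G(18) = mex({0, 1, 3, 4}) = 2
G(19) = mex({0, 1, 3, 5}) = 2
G(20) = mex({0, 1, 2, 3, 5}) = 4
G(21) = mex({0, 1, 2, 3, 5}) = 4
G(22) = mex({1, 2, 6}) = 0
G(23) = mex({0, 1, 2, 3, 4, 6}) = 5
G(24) = mex({0, 1, 2, 3, 4}) = 5
G(25) = mex({0, 1, 3, 4, 7}) = 2
G(26) = mex({0, 1, 3, 4, 5, 7}) = 2
G(27) = mex({0, 1, 3, 5}) = 2
G(28) = mex({0, 1, 2, 5}) = 3
G(29) = mex({0, 1, 2, 4, 5, 6}) = 3
G(30) = mex({1, 2, 4, 6}) = 0
G(31) = mex({0, 1, 2, 3, 4, 6}) = 5
G(32) = mex({1, 2, 3, 4, 7}) = 0
G(33) = mex({0, 3, 7}) = 1
G(34) = mex({0, 2, 3, 5, 7}) = 1
G(35) = mex({0, 2, 3, 5, 6}) = 1
G(36) = mex({0, 1, 2, 5, 6}) = 3
G(37) = mex({0, 1, 2, 4, 5, 6}) = 3
G(38) = mex({0, 1, 2, 4}) = 3
G(39) = mex({0, 1, 2, 3, 4, 7}) = 5
G(40) = mex({0, 1, 2, 3, 4, 5, 7}) = 6
G(41) = mex({0, 1, 2, 3, 5, 7}) = 4
Therefore G(41) = 4.

4


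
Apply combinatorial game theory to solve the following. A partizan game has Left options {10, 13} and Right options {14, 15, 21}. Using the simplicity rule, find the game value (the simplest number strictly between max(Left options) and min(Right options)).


Left options: {10, 13}, max = 13
Right options: {14, 15, 21}, min = 14
All options are numbers and max(Left) < min(Right), so by the simplicity theorem the value is the simplest (earliest-born) number strictly between 13 and 14.
No integer lies strictly between 13 and 14, so the value is the dyadic rational m/2^k in the interval with the smallest k (then m odd); search k = 1, 2, ...:
Denominator 2: 27/2 lies strictly between 13 and 14 -- found.
The simplest number in the interval is 27/2.
Game value = 27/2

27/2


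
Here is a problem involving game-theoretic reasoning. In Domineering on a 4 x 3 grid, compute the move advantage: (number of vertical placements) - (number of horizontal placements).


Board is 4 x 3 (rows x cols).
Left (vertical) placements: (rows-1) * cols = 3 * 3 = 9
Right (horizontal) placements: rows * (cols-1) = 4 * 2 = 8
Advantage = Left - Right = 9 - 8 = 1

1


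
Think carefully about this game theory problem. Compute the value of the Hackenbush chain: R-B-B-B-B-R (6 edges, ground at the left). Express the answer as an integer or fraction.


Edges (from ground): R-B-B-B-B-R
By Berlekamp's sign-expansion rule, a Blue-Red Hackenbush stalk has the value of the surreal number whose sign sequence is the edge sequence with B -> + and R -> -.
Sign sequence: -++++-
Trace the sign expansion in the surreal number tree, starting from 0:
Edge 1: R (sign -) -> bounds (-inf, 0), value = -1
Edge 2: B (sign +) -> bounds (-1, 0), value = -1/2
Edge 3: B (sign +) -> bounds (-1/2, 0), value = -1/4
Edge 4: B (sign +) -> bounds (-1/4, 0), value = -1/8
Edge 5: B (sign +) -> bounds (-1/8, 0), value = -1/16
Edge 6: R (sign -) -> bounds (-1/8, -1/16), value = -3/32
Game value = -3/32

-3/32


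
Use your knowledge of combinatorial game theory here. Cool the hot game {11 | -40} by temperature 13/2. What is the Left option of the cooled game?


Original game: {11 | -40} (a switch {a | b} with a > b).
Cooling by t (for t below the temperature (a - b)/2 = 51/2) taxes each move by t: {a | b} cooled by t is {a - t | b + t}.
Cooling amount: t = 13/2
Cooled Left option: 11 - 13/2 = 9/2
Cooled Right option: -40 + 13/2 = -67/2
Cooled game: {9/2 | -67/2}
Left option = 9/2

9/2


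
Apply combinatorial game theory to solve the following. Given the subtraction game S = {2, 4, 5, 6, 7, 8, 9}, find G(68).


The subtraction set is S = {2, 4, 5, 6, 7, 8, 9}.
G(k) = mex{ G(k - s) : s in S, s <= k }. We compute iteratively: G(0) = 0.
G(1) = mex({}) = 0
G(2) = mex({0}) = 1
G(3) = mex({0}) = 1
G(4) = mex({0, 1}) = 2
G(5) = mex({0, 1}) = 2
G(6) = mex({0, 1, 2}) = 3
G(7) = mex({0, 1, 2}) = 3
G(8) = mex({0, 1, 2, 3}) = 4
G(9) = mex({0, 1, 2, 3}) = 4
G(10) = mex({0, 1, 2, 3, 4}) = 5
G(11) = mex({1, 2, 3, 4}) = 0
G(12) = mex({1, 2, 3, 4, 5}) = 0
G(13) = mex({0, 2, 3, 4}) = 1
G(14) = mex({0, 2, 3, 4, 5}) = 1
G(15) = mex({0, 1, 3, 4, 5}) = 2
G(16) = mex({0, 1, 3, 4, 5}) = 2
G(17) = mex({0, 1, 2, 4, 5}) = 3
G(18) = mex({0, 1, 2, 4, 5}) = 3
G(19) = mex({0, 1, 2, 3, 5}) = 4
Observe that G(11)..G(19) = 0, 0, 1, 1, 2, 2, 3, 3, 4 repeats G(0)..G(8) = 0, 0, 1, 1, 2, 2, 3, 3, 4.
For k >= max(S) = 9, G(k) is determined by the previous 9 values G(k-9)..G(k-1); a window of 9 consecutive values has recurred shifted by 11, so by induction G(k + 11) = G(k) for all k >= 0: the sequence is periodic from the start with period 11.
One period: G(0..10) = 0, 0, 1, 1, 2, 2, 3, 3, 4, 4, 5.
68 mod 11 = 2, so G(68) = G(2) = 1.

1


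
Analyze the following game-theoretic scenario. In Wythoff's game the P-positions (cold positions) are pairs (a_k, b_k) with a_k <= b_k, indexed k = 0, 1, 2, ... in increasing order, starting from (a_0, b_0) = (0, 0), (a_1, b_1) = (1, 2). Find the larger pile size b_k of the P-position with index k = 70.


By Wythoff's theorem, a_k = floor(k * phi) and b_k = floor(k * phi^2) = a_k + k, where phi = (1 + sqrt(5))/2 is the golden ratio.
phi = (1 + sqrt(5))/2 = 1.618034
phi^2 = phi + 1 = 2.618034
k = 70
k * phi^2 = 70 * 2.618034 = 183.262379
b_70 = floor(k * phi^2) = 183 (check: a_70 + k = 113 + 70 = 183)

183


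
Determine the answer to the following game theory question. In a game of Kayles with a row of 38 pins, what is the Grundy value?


Kayles: a move removes 1 or 2 adjacent pins from a contiguous row.
Removing pins from a row of k leaves two independent rows (a, b) with a + b = k - 1 (one pin) or a + b = k - 2 (two pins); an end removal gives a = 0.
By Sprague-Grundy, G(k) = mex{ G(a) XOR G(b) } over all these splits. G(0) = 0.
G(1): splits (0,0):0^0=0 -> mex({0}) = 1
G(2): splits (0,1):0^1=1 (0,0):0^0=0 -> mex({0, 1}) = 2
G(3): splits (0,2):0^2=2 (1,1):1^1=0 (0,1):0^1=1 -> mex({0, 1, 2}) = 3
G(4): splits (0,3):0^3=3 (1,2):1^2=3 (0,2):0^2=2 (1,1):1^1=0 -> mex({0, 2, 3}) = 1
G(5): splits (0,4):0^1=1 (1,3):1^3=2 (2,2):2^2=0 (0,3):0^3=3 (1,2):1^2=3 -> mex({0, 1, 2, 3}) = 4
G(6) = mex({0, 1, 2, 4}) = 3
G(7) = mex({0, 1, 3, 4, 5}) = 2
G(8) = mex({0, 2, 3, 5, 6}) = 1
G(9) = mex({0, 1, 2, 3, 6, 7}) = 4
G(10) = mex({0, 1, 3, 4, 5, 7}) = 2
G(11) = mex({0, 1, 2, 3, 4, 5}) = 6
G(12) = mex({0, 1, 2, 3, 5, 6, 7}) = 4
G(13) = mex({0, 2, 3, 4, 6, 7}) = 1
G(14) = mex({0, 1, 4, 5, 6, 7}) = 2
G(15) = mex({0, 1, 2, 3, 4, 5, 6}) = 7
G(16) = mex({0, 2, 3, 5, 6, 7}) = 1
G(17) = mex({0, 1, 2, 3, 5, 6, 7}) = 4
G(18) = mex({0, 1, 2, 4, 5, 6}) = 3
G(19) = mex({0, 1, 3, 4, 5, 7}) = 2
G(20) = mex({0, 2, 3, 4, 5, 6, 7}) = 1
G(21) = mex({0, 1, 2, 3, 5, 6, 7}) = 4
G(22) = mex({0, 1, 2, 3, 4, 5, 7}) = 6
G(23) = mex({0, 1, 2, 3, 4, 5, 6}) = 7
G(24) = mex({0, 1, 2, 3, 5, 6, 7}) = 4
G(25) = mex({0, 2, 3, 4, 6, 7}) = 1
G(26) = mex({0, 1, 3, 4, 5, 6, 7}) = 2
G(27) = mex({0, 1, 2, 3, 4, 5, 6, 7}) = 8
G(28) = mex({0, 1, 2, 3, 4, 6, 7, 8}) = 5
G(29) = mex({0, 1, 2, 3, 5, 6, 7, 8, 9}) = 4
G(30) = mex({0, 1, 2, 3, 4, 5, 6, 9, 10}) = 7
G(31) = mex({0, 1, 3, 4, 5, 7, 10, 11}) = 2
G(32) = mex({0, 2, 3, 4, 5, 6, 7, 9, 11}) = 1
G(33) = mex({0, 1, 2, 3, 4, 5, 6, 7, 9, 12}) = 8
G(34) = mex({0, 1, 2, 3, 4, 5, 7, 8, 11, 12}) = 6
G(35) = mex({0, 1, 2, 3, 4, 5, 6, 8, 9, 10, 11}) = 7
G(36) = mex({0, 1, 2, 3, 5, 6, 7, 9, 10}) = 4
G(37) = mex({0, 2, 3, 4, 6, 7, 9, 10, 11, 12}) = 1
G(38) = mex({0, 1, 3, 4, 5, 6, 7, 9, 10, 11, 12}) = 2
Therefore G(38) = 2.

2


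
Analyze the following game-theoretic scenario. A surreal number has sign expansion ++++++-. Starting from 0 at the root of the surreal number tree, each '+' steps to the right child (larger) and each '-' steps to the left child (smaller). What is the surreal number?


Sign expansion: ++++++-
Rule: track bounds (lo, hi), initially (-inf, +inf). On '+', the current value becomes lo and we move to the simplest number in (value, hi): value + 1 if hi = +inf, otherwise the midpoint (value + hi)/2. On '-', the current value becomes hi and we move to value - 1 if lo = -inf, otherwise the midpoint (lo + value)/2.
Start at 0.
Step 1: sign = +, move right. Bounds: (0, +inf). Value = 1
Step 2: sign = +, move right. Bounds: (1, +inf). Value = 2
Step 3: sign = +, move right. Bounds: (2, +inf). Value = 3
Step 4: sign = +, move right. Bounds: (3, +inf). Value = 4
Step 5: sign = +, move right. Bounds: (4, +inf). Value = 5
Step 6: sign = +, move right. Bounds: (5, +inf). Value = 6
Step 7: sign = -, move left. Bounds: (5, 6). Value = 11/2
The surreal number with sign expansion ++++++- is 11/2.

11/2


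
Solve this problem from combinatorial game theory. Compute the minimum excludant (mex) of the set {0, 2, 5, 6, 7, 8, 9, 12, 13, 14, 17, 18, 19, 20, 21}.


Set = {0, 2, 5, 6, 7, 8, 9, 12, 13, 14, 17, 18, 19, 20, 21}
0 is in the set.
1 is NOT in the set. This is the mex.
mex = 1

1


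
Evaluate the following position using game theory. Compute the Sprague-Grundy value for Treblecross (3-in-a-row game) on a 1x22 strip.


Treblecross: place X on empty cells; 3-in-a-row wins.
Playing within two cells of an existing X lets the opponent win at once, so sensible play treats the cells i-2..i+2 around each X as dead. The player left with no safe cell loses, so this is a normal-play take-away game on strips of safe cells.
Placing X at cell i (0-indexed) of a strip of k safe cells leaves independent strips of sizes max(0, i-2) and max(0, k-i-3). Hence G(k) = mex{ G(max(0,i-2)) XOR G(max(0,k-i-3)) : 0 <= i < k }, with G(0) = 0.
G(1): splits (0,0):0^0=0 -> mex({0}) = 1
G(2): splits (0,0):0^0=0 -> mex({0}) = 1
G(3): splits (0,0):0^0=0 -> mex({0}) = 1
G(4): splits (0,1):0^1=1 (0,0):0^0=0 -> mex({0, 1}) = 2
G(5): splits (0,2):0^1=1 (0,1):0^1=1 (0,0):0^0=0 -> mex({0, 1}) = 2
G(6) = mex({1}) = 0
G(7) = mex({0, 1, 2}) = 3
G(8) = mex({0, 1, 2}) = 3
G(9) = mex({0, 2}) = 1
G(10) = mex({0, 2, 3}) = 1
G(11) = mex({0, 3}) = 1
G(12) = mex({1, 3}) = 0
G(13) = mex({0, 1, 2, 3}) = 4
G(14) = mex({0, 1, 2}) = 3
G(15) = mex({0, 1, 2}) = 3
G(16) = mex({0, 1, 2, 4}) = 3
G(17) = mex({0, 1, 3, 4}) = 2
G(18) = mex({0, 1, 3, 4}) = 2
G(19) = mex({0, 1, 3, 5}) = 2
G(20) = mex({0, 1, 2, 3, 5}) = 4
G(21) = mex({0, 1, 2, 3, 5}) = 4
G(22) = mex({1, 2, 6}) = 0
Therefore G(22) = 0.

0


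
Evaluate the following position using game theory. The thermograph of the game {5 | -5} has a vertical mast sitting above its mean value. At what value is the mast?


Game = {5 | -5}, a switch {a | b} with numbers a > b.
Its thermograph has left wall a - t and right wall b + t, which meet at t = (a - b)/2, where both equal (a + b)/2. So the mast (mean value) is at (a + b)/2.
Mean = (5 + (-5))/2 = 0/2 = 0

0


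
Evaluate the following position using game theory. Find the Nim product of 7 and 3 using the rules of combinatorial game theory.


Nim multiplication is bilinear over XOR: (u XOR v) * w = (u*w) XOR (v*w).
So we split each operand into its bit components and XOR the pairwise Nim products.
7 = 1 + 2 + 4 (as XOR of powers of 2).
3 = 1 + 2 (as XOR of powers of 2).
Using the standard Nim-product table on single bits:
  2*2 = 3,   2*4 = 8,   2*8 = 12,
  4*4 = 6,   4*8 = 11,  8*8 = 13,
and  1*x = x (identity), k*l = l*k (commutative).
Pairwise Nim products:
  1 * 1 = 1
  1 * 2 = 2
  2 * 1 = 2
  2 * 2 = 3
  4 * 1 = 4
  4 * 2 = 8
XOR them: 1 XOR 2 XOR 2 XOR 3 XOR 4 XOR 8 = 14.
Result: 7 * 3 = 14 (in Nim).

14


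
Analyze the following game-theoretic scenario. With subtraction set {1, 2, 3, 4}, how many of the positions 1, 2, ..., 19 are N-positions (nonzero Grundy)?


Subtraction set S = {1, 2, 3, 4}, so G(n) = n mod 5.
G(n) = 0 when n is a multiple of 5.
Multiples of 5 in [1, 19]: 3
N-positions (nonzero Grundy) = 19 - 3 = 16

16


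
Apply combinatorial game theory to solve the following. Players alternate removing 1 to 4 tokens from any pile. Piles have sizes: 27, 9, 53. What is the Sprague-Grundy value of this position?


Subtraction set: {1, 2, 3, 4}
For this subtraction set, G(n) = n mod 5 (period = max + 1 = 5).
Pile 1 (size 27): G(27) = 27 mod 5 = 2
Pile 2 (size 9): G(9) = 9 mod 5 = 4
Pile 3 (size 53): G(53) = 53 mod 5 = 3
Total Grundy value = XOR of all: 2 XOR 4 XOR 3 = 5

5


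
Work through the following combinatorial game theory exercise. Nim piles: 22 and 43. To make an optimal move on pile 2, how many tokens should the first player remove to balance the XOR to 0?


Piles: 22 and 43
Current XOR: 22 XOR 43 = 61 (non-zero, so this is an N-position).
To make the XOR zero, we need to find a move that balances the piles.
For pile 2 (size 43): target = 43 XOR 61 = 22
We reduce pile 2 from 43 to 22.
Tokens removed: 43 - 22 = 21
Verification: 22 XOR 22 = 0

21


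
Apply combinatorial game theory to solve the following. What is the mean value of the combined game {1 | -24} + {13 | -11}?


G1 = {1 | -24}, G2 = {13 | -11}
Each is a switch {a | b} with numbers a > b; its mean value is (a + b)/2, and mean value is additive over game sums: m(G1 + G2) = m(G1) + m(G2).
Mean of G1 = (1 + (-24))/2 = -23/2 = -23/2
Mean of G2 = (13 + (-11))/2 = 2/2 = 1
Mean of G1 + G2 = -23/2 + 1 = -21/2

-21/2


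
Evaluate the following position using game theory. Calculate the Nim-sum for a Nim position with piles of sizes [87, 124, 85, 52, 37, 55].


We need the XOR (exclusive or) of all pile sizes.
After XOR-ing pile 1 (size 87): 0 XOR 87 = 87
After XOR-ing pile 2 (size 124): 87 XOR 124 = 43
After XOR-ing pile 3 (size 85): 43 XOR 85 = 126
After XOR-ing pile 4 (size 52): 126 XOR 52 = 74
After XOR-ing pile 5 (size 37): 74 XOR 37 = 111
After XOR-ing pile 6 (size 55): 111 XOR 55 = 88
The Nim-value of this position is 88.

88


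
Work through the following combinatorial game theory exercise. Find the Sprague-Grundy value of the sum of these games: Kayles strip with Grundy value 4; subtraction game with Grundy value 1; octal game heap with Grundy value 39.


By the Sprague-Grundy theorem, the Grundy value of a sum of games is the XOR of individual Grundy values.
Kayles strip: Grundy value = 4. Running XOR: 0 XOR 4 = 4
subtraction game: Grundy value = 1. Running XOR: 4 XOR 1 = 5
octal game heap: Grundy value = 39. Running XOR: 5 XOR 39 = 34
The combined Grundy value is 34.

34


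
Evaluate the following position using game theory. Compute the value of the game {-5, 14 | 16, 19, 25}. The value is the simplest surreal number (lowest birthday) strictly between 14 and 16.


Left options: {-5, 14}, max = 14
Right options: {16, 19, 25}, min = 16
All options are numbers and max(Left) < min(Right), so by the simplicity theorem the value is the simplest (earliest-born) number strictly between 14 and 16.
The only integer strictly between 14 and 16 is 15.
No non-integer in the interval can be simpler: if x is a non-integer in the interval, then floor(x) or ceil(x) also lies in the interval (the interval contains an integer), and both are proper prefixes of x's sign expansion, i.e. born earlier. So the game value is 15.
Game value = 15

15


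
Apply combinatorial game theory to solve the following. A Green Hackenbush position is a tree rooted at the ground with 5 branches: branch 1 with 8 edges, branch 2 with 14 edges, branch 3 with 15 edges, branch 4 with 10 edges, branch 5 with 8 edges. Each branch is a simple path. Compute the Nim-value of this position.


The tree has 5 branches from the ground vertex.
In Green Hackenbush, the Nim-value of a simple path of length k is k.
Branch 1: length 8, Nim-value = 8
Branch 2: length 14, Nim-value = 14
Branch 3: length 15, Nim-value = 15
Branch 4: length 10, Nim-value = 10
Branch 5: length 8, Nim-value = 8
Total Nim-value = XOR of all branch values:
0 XOR 8 = 8
8 XOR 14 = 6
6 XOR 15 = 9
9 XOR 10 = 3
3 XOR 8 = 11
Nim-value of the tree = 11

11


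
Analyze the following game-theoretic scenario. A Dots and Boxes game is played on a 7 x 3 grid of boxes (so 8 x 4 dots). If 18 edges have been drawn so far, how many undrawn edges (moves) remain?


Grid: 7 x 3 boxes, i.e. 8 rows and 4 columns of dots.
Horizontal edges: (rows + 1) * cols = 8 * 3 = 24
Vertical edges: rows * (cols + 1) = 7 * 4 = 28
Total edges: 24 + 28 = 52
Edges drawn: 18
Remaining: 52 - 18 = 34

34
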